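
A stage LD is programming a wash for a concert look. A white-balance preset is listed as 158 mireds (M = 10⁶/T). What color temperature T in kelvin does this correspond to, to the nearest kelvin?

6329 K

T = 10⁶ / 158 = 6329.11 K → 6329 K.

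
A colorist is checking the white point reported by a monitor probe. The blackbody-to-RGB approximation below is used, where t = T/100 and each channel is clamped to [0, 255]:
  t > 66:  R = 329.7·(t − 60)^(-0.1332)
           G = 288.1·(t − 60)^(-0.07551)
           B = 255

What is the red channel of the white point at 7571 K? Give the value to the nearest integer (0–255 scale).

t = 7571/100 = 75.71; the t > 66 branch applies.
R = 329.7·(75.71 − 60)^(-0.1332) = 329.7·15.71^(-0.1332) = 329.7·0.69290 = 228.448.
Rounded: 228.

228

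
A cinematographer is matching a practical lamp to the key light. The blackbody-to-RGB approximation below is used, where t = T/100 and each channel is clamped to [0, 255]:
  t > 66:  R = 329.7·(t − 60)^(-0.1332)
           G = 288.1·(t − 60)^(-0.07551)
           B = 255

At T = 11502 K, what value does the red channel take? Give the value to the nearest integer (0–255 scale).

t = 11502/100 = 115.02; the t > 66 branch applies.
R = 329.7·(115.02 − 60)^(-0.1332) = 329.7·55.02^(-0.1332) = 329.7·0.58636 = 193.322.
Rounded: 193.

193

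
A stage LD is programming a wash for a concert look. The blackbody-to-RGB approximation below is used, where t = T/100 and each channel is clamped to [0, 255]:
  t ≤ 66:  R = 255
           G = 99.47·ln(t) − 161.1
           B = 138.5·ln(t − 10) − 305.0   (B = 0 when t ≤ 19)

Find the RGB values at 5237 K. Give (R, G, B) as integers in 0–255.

(255, 233, 214)

t = 5237/100 = 52.37; the t ≤ 66 branch applies.
R = 255 by definition for t ≤ 66.
G = 99.47·ln 52.37 − 161.1 = 99.47·3.9583 − 161.1 = 232.635.
B = 138.5·ln(52.37 − 10) − 305.0 = 138.5·ln 42.37 − 305.0 = 138.5·3.7464 − 305.0 = 213.882.
Rounded: (255, 233, 214).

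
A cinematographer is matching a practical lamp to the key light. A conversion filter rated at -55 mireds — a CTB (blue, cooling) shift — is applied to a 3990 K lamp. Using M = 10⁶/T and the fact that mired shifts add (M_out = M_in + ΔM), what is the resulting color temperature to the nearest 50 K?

M_in = 10⁶/3990 = 250.63 mireds.
M_out = 250.63 + (-55) = 195.63 mireds.
T_out = 10⁶/195.63 = 5111.8 K → 5100 K.

5100 K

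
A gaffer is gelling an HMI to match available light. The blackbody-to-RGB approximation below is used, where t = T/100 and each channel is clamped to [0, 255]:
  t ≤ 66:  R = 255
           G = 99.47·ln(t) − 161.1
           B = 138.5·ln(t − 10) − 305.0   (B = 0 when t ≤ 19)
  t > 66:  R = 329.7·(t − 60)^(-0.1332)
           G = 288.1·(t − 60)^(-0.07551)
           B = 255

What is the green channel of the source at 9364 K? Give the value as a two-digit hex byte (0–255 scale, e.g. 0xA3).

0xDD

t = 9364/100 = 93.64; the t > 66 branch applies.
G = 288.1·(93.64 − 60)^(-0.07551) = 288.1·33.64^(-0.07551) = 288.1·0.76684 = 220.928.
Rounded: 221; in hex, 0xDD.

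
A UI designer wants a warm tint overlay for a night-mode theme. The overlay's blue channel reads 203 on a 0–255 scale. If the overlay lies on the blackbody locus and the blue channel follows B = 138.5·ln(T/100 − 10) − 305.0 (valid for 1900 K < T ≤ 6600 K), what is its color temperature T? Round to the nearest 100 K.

ln(t − 10) = (203 + 305.0) / 138.5 = 3.6679.
t − 10 = e^3.6679 = 39.168, so t = 49.168.
T = 100·t = 4917 K → 4900 K to the nearest 100 K.

4900 K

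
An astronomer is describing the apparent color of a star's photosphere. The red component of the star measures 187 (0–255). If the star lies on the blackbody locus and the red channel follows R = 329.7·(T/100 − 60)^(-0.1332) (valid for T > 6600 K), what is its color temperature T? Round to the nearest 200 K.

(t − 60)^(-0.1332) = 187/329.7 = 0.56718.
t − 60 = 0.56718^(1/-0.1332) = 0.56718^(-7.508) = 70.620, so t = 130.620.
T = 100·t = 13062 K → 13000 K to the nearest 200 K.

13000 K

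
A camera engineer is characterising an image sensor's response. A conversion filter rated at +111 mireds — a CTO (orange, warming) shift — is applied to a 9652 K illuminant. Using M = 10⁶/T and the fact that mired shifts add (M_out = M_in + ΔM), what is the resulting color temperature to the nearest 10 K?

M_in = 10⁶/9652 = 103.61 mireds.
M_out = 103.61 + (+111) = 214.61 mireds.
T_out = 10⁶/214.61 = 4659.7 K → 4660 K.

4660 K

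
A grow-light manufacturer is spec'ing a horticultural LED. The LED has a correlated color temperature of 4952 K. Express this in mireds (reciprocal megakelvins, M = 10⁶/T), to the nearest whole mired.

202 mireds

M = 10⁶ / 4952 = 201.939 → 202 mireds.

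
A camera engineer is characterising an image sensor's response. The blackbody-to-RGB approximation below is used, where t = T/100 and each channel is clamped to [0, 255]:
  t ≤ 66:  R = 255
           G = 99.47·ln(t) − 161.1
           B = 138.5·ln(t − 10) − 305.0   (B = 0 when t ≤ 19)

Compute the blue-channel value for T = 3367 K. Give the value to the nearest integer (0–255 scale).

t = 3367/100 = 33.67; the t ≤ 66 branch applies.
B = 138.5·ln(33.67 − 10) − 305.0 = 138.5·ln 23.67 − 305.0 = 138.5·3.1642 − 305.0 = 133.243.
Rounded: 133.

133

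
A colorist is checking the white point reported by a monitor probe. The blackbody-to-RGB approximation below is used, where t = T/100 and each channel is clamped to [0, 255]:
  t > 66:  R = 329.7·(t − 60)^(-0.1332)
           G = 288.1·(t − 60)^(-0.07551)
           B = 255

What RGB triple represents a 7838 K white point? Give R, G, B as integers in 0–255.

R=224, G=231, B=255

t = 7838/100 = 78.38; the t > 66 branch applies.
R = 329.7·(78.38 − 60)^(-0.1332) = 329.7·18.38^(-0.1332) = 329.7·0.67856 = 223.722.
G = 288.1·(78.38 − 60)^(-0.07551) = 288.1·18.38^(-0.07551) = 288.1·0.80266 = 231.245.
B = 255 by definition for t > 66.
Rounded: (224, 231, 255).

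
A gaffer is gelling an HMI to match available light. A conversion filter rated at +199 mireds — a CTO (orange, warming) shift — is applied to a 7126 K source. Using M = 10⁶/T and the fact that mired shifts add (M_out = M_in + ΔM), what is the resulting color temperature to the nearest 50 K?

M_in = 10⁶/7126 = 140.33 mireds.
M_out = 140.33 + (+199) = 339.33 mireds.
T_out = 10⁶/339.33 = 2947.0 K → 2950 K.

2950 K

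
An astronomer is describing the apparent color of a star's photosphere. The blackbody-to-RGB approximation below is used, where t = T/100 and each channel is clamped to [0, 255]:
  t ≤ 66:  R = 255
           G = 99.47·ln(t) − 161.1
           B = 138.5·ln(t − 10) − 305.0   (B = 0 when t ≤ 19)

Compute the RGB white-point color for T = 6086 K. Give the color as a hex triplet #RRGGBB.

t = 6086/100 = 60.86; the t ≤ 66 branch applies.
R = 255 by definition for t ≤ 66.
G = 99.47·ln 60.86 − 161.1 = 99.47·4.1086 − 161.1 = 247.580.
B = 138.5·ln(60.86 − 10) − 305.0 = 138.5·ln 50.86 − 305.0 = 138.5·3.9291 − 305.0 = 239.177.
Rounded: (255, 248, 239).
In hex: #FFF8EF.

#FFF8EF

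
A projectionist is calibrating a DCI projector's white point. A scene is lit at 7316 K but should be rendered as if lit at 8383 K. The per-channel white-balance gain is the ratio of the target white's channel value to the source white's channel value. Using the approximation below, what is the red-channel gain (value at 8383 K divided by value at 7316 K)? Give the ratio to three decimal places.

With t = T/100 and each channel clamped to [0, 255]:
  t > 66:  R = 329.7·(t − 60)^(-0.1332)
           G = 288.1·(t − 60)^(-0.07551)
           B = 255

At 7316 K (t = 73.16):
  R = 329.7·(73.16 − 60)^(-0.1332) = 329.7·13.16^(-0.1332) = 329.7·0.70944 = 233.902.
At 8383 K (t = 83.83):
  R = 329.7·(83.83 − 60)^(-0.1332) = 329.7·23.83^(-0.1332) = 329.7·0.65549 = 216.116.
Gain = 216.116 / 233.902 = 0.9240 → 0.924.

0.924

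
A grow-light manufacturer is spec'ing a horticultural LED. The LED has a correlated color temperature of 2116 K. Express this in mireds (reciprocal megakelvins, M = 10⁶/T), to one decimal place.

472.6 mireds

M = 10⁶ / 2116 = 472.590 → 472.6 mireds.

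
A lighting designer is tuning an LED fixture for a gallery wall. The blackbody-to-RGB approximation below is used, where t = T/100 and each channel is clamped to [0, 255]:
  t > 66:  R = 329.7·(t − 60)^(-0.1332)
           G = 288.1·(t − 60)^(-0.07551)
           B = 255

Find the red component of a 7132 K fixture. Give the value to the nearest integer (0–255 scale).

t = 7132/100 = 71.32; the t > 66 branch applies.
R = 329.7·(71.32 − 60)^(-0.1332) = 329.7·11.32^(-0.1332) = 329.7·0.72382 = 238.642.
Rounded: 239.

239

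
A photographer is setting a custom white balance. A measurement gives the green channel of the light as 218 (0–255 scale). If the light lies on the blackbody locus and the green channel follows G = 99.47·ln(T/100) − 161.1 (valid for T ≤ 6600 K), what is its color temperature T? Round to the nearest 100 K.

ln t = (218 + 161.1) / 99.47 = 3.8112.
t = e^3.8112 = 45.205.
T = 100·t = 4520 K → 4500 K to the nearest 100 K.

4500 K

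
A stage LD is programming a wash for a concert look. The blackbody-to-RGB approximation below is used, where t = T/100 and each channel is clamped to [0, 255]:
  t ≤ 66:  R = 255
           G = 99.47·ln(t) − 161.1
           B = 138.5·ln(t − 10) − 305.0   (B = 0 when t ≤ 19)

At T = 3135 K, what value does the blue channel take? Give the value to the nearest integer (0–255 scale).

t = 3135/100 = 31.35; the t ≤ 66 branch applies.
B = 138.5·ln(31.35 − 10) − 305.0 = 138.5·ln 21.35 − 305.0 = 138.5·3.0611 − 305.0 = 118.956.
Rounded: 119.

119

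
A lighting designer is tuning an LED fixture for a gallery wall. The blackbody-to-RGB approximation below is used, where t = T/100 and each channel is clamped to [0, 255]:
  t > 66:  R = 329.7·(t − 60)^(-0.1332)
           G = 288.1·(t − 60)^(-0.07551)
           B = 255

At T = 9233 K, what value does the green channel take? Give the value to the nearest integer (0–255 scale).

t = 9233/100 = 92.33; the t > 66 branch applies.
G = 288.1·(92.33 − 60)^(-0.07551) = 288.1·32.33^(-0.07551) = 288.1·0.76915 = 221.591.
Rounded: 222.

222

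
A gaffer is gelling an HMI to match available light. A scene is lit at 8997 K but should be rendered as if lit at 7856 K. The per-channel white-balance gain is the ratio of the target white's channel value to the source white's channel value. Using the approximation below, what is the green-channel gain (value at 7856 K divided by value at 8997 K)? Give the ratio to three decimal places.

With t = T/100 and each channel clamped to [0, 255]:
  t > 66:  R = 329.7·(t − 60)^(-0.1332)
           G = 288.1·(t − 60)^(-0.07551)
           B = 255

1.037

At 8997 K (t = 89.97):
  G = 288.1·(89.97 − 60)^(-0.07551) = 288.1·29.97^(-0.07551) = 288.1·0.77356 = 222.863.
At 7856 K (t = 78.56):
  G = 288.1·(78.56 − 60)^(-0.07551) = 288.1·18.56^(-0.07551) = 288.1·0.80207 = 231.075.
Gain = 231.075 / 222.863 = 1.0368 → 1.037.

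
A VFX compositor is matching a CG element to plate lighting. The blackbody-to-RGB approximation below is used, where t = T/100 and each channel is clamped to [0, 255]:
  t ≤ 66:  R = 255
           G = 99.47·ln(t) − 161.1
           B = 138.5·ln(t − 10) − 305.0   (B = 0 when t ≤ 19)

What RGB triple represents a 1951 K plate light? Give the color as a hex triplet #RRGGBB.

t = 1951/100 = 19.51; the t ≤ 66 branch applies.
R = 255 by definition for t ≤ 66.
G = 99.47·ln 19.51 − 161.1 = 99.47·2.9709 − 161.1 = 134.418.
B = 138.5·ln(19.51 − 10) − 305.0 = 138.5·ln 9.51 − 305.0 = 138.5·2.2523 − 305.0 = 6.950.
Rounded: (255, 134, 7).
In hex: #FF8607.

#FF8607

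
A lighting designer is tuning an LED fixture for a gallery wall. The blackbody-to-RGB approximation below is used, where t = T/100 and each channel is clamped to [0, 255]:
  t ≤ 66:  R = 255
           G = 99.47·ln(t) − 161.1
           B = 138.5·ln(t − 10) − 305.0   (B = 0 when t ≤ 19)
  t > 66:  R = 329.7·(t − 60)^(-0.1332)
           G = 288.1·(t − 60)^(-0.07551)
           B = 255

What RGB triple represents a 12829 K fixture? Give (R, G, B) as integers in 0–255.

t = 12829/100 = 128.29; the t > 66 branch applies.
R = 329.7·(128.29 − 60)^(-0.1332) = 329.7·68.29^(-0.1332) = 329.7·0.56972 = 187.838.
G = 288.1·(128.29 − 60)^(-0.07551) = 288.1·68.29^(-0.07551) = 288.1·0.72692 = 209.426.
B = 255 by definition for t > 66.
Rounded: (188, 209, 255).

(188, 209, 255)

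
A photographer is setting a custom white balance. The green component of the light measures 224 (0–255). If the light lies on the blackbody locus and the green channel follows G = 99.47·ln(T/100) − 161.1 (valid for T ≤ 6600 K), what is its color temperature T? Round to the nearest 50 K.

4800 K

ln t = (224 + 161.1) / 99.47 = 3.8715.
t = e^3.8715 = 48.015.
T = 100·t = 4802 K → 4800 K to the nearest 50 K.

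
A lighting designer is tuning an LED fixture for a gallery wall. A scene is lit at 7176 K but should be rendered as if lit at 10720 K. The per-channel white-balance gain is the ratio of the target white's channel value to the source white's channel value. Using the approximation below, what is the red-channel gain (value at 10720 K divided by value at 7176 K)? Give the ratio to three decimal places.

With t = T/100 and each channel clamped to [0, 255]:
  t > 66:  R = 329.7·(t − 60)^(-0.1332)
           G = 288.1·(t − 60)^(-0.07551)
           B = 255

0.831

At 7176 K (t = 71.76):
  R = 329.7·(71.76 − 60)^(-0.1332) = 329.7·11.76^(-0.1332) = 329.7·0.72015 = 237.433.
At 10720 K (t = 107.2):
  R = 329.7·(107.2 − 60)^(-0.1332) = 329.7·47.2^(-0.1332) = 329.7·0.59845 = 197.310.
Gain = 197.310 / 237.433 = 0.8310 → 0.831.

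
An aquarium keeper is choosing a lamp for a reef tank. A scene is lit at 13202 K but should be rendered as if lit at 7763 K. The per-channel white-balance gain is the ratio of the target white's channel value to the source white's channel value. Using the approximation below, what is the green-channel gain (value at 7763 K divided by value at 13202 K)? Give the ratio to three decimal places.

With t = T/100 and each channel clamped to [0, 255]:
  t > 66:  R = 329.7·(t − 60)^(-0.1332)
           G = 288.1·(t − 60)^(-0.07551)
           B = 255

1.112

At 13202 K (t = 132.02):
  G = 288.1·(132.02 − 60)^(-0.07551) = 288.1·72.02^(-0.07551) = 288.1·0.72401 = 208.587.
At 7763 K (t = 77.63):
  G = 288.1·(77.63 − 60)^(-0.07551) = 288.1·17.63^(-0.07551) = 288.1·0.80518 = 231.974.
Gain = 231.974 / 208.587 = 1.1121 → 1.112.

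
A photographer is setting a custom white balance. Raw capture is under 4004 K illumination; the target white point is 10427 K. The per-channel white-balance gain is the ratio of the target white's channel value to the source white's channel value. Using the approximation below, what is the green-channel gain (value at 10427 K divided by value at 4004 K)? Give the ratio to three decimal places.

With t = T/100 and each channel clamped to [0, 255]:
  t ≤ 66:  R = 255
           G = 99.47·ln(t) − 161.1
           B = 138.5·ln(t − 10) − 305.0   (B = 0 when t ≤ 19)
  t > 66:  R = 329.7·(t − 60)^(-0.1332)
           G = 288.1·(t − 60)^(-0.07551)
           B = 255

1.051

At 4004 K (t = 40.04):
  G = 99.47·ln 40.04 − 161.1 = 99.47·3.6899 − 161.1 = 205.932.
At 10427 K (t = 104.27):
  G = 288.1·(104.27 − 60)^(-0.07551) = 288.1·44.27^(-0.07551) = 288.1·0.75111 = 216.394.
Gain = 216.394 / 205.932 = 1.0508 → 1.051.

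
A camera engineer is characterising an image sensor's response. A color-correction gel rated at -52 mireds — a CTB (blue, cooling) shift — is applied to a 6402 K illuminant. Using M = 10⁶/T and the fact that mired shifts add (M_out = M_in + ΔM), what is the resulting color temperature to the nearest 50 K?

M_in = 10⁶/6402 = 156.20 mireds.
M_out = 156.20 + (-52) = 104.20 mireds.
T_out = 10⁶/104.20 = 9596.8 K → 9600 K.

9600 K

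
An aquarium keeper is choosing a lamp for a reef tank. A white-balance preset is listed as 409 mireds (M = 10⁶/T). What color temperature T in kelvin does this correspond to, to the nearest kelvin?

T = 10⁶ / 409 = 2444.99 K → 2445 K.

2445 K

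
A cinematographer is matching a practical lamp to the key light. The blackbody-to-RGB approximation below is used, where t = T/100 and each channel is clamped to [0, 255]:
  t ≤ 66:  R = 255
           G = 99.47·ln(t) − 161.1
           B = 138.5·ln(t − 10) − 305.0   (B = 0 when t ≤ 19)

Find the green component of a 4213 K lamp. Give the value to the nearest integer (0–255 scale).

t = 4213/100 = 42.13; the t ≤ 66 branch applies.
G = 99.47·ln 42.13 − 161.1 = 99.47·3.7408 − 161.1 = 210.993.
Rounded: 211.

211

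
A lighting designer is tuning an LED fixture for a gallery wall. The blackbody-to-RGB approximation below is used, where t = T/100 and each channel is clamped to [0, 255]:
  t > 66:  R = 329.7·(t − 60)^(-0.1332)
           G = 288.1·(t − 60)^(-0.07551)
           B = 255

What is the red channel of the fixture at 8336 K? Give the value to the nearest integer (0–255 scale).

217

t = 8336/100 = 83.36; the t > 66 branch applies.
R = 329.7·(83.36 − 60)^(-0.1332) = 329.7·23.36^(-0.1332) = 329.7·0.65723 = 216.690.
Rounded: 217.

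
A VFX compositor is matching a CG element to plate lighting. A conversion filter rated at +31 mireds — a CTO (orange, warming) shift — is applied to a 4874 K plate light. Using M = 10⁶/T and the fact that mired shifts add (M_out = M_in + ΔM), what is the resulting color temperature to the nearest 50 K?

4250 K

M_in = 10⁶/4874 = 205.17 mireds.
M_out = 205.17 + (+31) = 236.17 mireds.
T_out = 10⁶/236.17 = 4234.2 K → 4250 K.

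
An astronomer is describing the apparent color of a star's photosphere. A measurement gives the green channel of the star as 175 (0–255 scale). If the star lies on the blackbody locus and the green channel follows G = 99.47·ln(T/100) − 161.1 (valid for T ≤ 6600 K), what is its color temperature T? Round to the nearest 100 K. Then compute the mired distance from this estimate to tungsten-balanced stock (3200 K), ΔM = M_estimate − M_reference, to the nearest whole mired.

ln t = (175 + 161.1) / 99.47 = 3.3789.
t = e^3.3789 = 29.339.
T = 100·t = 2934 K → 2900 K to the nearest 100 K.
M_estimate = 10⁶/2900 = 344.83; M_reference = 10⁶/3200 = 312.50.
ΔM = 344.83 − 312.50 = 32.33 → +32 mireds.

+32 mireds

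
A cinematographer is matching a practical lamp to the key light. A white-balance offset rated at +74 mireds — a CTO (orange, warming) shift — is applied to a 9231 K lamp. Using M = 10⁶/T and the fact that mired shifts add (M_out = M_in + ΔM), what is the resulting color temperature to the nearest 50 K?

5500 K

M_in = 10⁶/9231 = 108.33 mireds.
M_out = 108.33 + (+74) = 182.33 mireds.
T_out = 10⁶/182.33 = 5484.5 K → 5500 K.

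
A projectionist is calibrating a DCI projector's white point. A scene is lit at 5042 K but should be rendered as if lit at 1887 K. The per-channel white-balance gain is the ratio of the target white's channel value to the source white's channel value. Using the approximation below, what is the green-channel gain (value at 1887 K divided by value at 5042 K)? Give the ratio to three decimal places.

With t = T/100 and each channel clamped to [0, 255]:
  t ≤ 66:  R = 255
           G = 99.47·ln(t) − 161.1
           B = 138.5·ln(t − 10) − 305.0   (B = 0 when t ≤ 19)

At 5042 K (t = 50.42):
  G = 99.47·ln 50.42 − 161.1 = 99.47·3.9204 − 161.1 = 228.861.
At 1887 K (t = 18.87):
  G = 99.47·ln 18.87 − 161.1 = 99.47·2.9376 − 161.1 = 131.100.
Gain = 131.100 / 228.861 = 0.5728 → 0.573.

0.573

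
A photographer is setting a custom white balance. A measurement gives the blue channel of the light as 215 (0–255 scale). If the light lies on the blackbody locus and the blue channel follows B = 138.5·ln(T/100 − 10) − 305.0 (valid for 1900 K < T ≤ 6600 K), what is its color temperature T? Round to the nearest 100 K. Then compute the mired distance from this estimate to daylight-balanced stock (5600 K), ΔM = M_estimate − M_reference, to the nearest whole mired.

ln(t − 10) = (215 + 305.0) / 138.5 = 3.7545.
t − 10 = e^3.7545 = 42.713, so t = 52.713.
T = 100·t = 5271 K → 5300 K to the nearest 100 K.
M_estimate = 10⁶/5300 = 188.68; M_reference = 10⁶/5600 = 178.57.
ΔM = 188.68 − 178.57 = 10.11 → +10 mireds.

+10 mireds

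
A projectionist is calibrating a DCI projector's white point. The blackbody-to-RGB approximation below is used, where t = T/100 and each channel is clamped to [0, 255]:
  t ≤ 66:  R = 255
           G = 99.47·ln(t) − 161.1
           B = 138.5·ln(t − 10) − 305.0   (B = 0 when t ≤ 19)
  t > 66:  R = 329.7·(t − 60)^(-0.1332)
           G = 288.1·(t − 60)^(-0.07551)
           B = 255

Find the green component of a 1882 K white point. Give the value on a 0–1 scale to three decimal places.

t = 1882/100 = 18.82; the t ≤ 66 branch applies.
G = 99.47·ln 18.82 − 161.1 = 99.47·2.9349 − 161.1 = 130.837.
On a 0–1 scale: 130.837/255 = 0.5131 → 0.513.

0.513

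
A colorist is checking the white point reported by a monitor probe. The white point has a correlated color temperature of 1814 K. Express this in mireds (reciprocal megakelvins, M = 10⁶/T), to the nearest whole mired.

M = 10⁶ / 1814 = 551.268 → 551 mireds.

551 mireds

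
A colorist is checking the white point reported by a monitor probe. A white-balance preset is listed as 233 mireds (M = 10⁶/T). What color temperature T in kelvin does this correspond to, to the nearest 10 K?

T = 10⁶ / 233 = 4291.85 K → 4290 K.

4290 K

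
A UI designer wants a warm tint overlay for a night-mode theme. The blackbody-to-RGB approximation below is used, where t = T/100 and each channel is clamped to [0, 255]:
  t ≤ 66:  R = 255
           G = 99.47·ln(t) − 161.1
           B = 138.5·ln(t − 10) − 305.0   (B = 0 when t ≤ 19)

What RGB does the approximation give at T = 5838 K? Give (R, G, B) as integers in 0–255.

t = 5838/100 = 58.38; the t ≤ 66 branch applies.
R = 255 by definition for t ≤ 66.
G = 99.47·ln 58.38 − 161.1 = 99.47·4.0670 − 161.1 = 243.442.
B = 138.5·ln(58.38 − 10) − 305.0 = 138.5·ln 48.38 − 305.0 = 138.5·3.8791 − 305.0 = 232.253.
Rounded: (255, 243, 232).

(255, 243, 232)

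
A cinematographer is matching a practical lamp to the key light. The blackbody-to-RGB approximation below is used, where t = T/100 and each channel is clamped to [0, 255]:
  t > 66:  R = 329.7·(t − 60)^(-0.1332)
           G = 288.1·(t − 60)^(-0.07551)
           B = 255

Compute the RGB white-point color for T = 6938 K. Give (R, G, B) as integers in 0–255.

t = 6938/100 = 69.38; the t > 66 branch applies.
R = 329.7·(69.38 − 60)^(-0.1332) = 329.7·9.38^(-0.1332) = 329.7·0.74217 = 244.693.
G = 288.1·(69.38 − 60)^(-0.07551) = 288.1·9.38^(-0.07551) = 288.1·0.84448 = 243.294.
B = 255 by definition for t > 66.
Rounded: (245, 243, 255).

(245, 243, 255)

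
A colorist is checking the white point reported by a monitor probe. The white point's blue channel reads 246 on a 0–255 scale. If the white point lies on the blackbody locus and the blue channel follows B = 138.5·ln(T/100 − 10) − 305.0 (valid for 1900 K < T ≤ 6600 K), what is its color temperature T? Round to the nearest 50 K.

6350 K

ln(t − 10) = (246 + 305.0) / 138.5 = 3.9783.
t − 10 = e^3.9783 = 53.428, so t = 63.428.
T = 100·t = 6343 K → 6350 K to the nearest 50 K.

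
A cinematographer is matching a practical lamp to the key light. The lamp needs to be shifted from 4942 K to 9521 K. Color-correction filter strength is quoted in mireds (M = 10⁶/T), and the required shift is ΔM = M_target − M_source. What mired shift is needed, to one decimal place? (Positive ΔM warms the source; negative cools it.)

-97.3 mireds

M_source = 10⁶/4942 = 202.347; M_target = 10⁶/9521 = 105.031.
ΔM = 105.031 − 202.347 = -97.316 → -97.3 mireds, a cooling shift.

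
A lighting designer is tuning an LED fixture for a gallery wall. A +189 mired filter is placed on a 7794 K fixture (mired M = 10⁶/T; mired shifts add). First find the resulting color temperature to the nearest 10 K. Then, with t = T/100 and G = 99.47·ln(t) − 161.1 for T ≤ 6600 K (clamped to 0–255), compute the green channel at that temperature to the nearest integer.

M_in = 10⁶/7794 = 128.30; M_out = 128.30 + (+189) = 317.30.
T_out = 10⁶/317.30 = 3151.6 K → 3150 K; t = 31.5.
G = 99.47·ln 31.5 − 161.1 = 99.47·3.4500 − 161.1 = 182.070.
Rounded: 182.

182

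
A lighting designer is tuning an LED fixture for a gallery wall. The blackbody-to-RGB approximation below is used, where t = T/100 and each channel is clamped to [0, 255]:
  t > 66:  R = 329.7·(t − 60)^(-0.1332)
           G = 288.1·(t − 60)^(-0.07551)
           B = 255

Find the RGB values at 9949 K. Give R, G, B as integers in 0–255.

R=202, G=218, B=255

t = 9949/100 = 99.49; the t > 66 branch applies.
R = 329.7·(99.49 − 60)^(-0.1332) = 329.7·39.49^(-0.1332) = 329.7·0.61284 = 202.054.
G = 288.1·(99.49 − 60)^(-0.07551) = 288.1·39.49^(-0.07551) = 288.1·0.75762 = 218.269.
B = 255 by definition for t > 66.
Rounded: (202, 218, 255).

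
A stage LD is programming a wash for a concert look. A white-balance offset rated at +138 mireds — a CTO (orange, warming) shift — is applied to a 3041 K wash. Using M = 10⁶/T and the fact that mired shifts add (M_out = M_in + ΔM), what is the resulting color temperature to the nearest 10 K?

2140 K

M_in = 10⁶/3041 = 328.84 mireds.
M_out = 328.84 + (+138) = 466.84 mireds.
T_out = 10⁶/466.84 = 2142.1 K → 2140 K.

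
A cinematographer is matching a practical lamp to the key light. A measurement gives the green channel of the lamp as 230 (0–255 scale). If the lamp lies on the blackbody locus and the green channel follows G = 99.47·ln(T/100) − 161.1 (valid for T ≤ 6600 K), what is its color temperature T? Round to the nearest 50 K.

5100 K

ln t = (230 + 161.1) / 99.47 = 3.9318.
t = e^3.9318 = 51.001.
T = 100·t = 5100 K → 5100 K to the nearest 50 K.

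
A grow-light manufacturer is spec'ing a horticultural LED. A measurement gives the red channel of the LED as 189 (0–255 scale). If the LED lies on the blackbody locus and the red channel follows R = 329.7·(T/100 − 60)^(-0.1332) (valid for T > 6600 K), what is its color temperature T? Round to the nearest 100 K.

12500 K

(t − 60)^(-0.1332) = 189/329.7 = 0.57325.
t − 60 = 0.57325^(1/-0.1332) = 0.57325^(-7.508) = 65.199, so t = 125.199.
T = 100·t = 12520 K → 12500 K to the nearest 100 K.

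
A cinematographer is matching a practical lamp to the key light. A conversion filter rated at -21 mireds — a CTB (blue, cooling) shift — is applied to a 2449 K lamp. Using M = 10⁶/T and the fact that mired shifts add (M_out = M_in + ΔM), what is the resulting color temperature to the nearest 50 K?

2600 K

M_in = 10⁶/2449 = 408.33 mireds.
M_out = 408.33 + (-21) = 387.33 mireds.
T_out = 10⁶/387.33 = 2581.8 K → 2600 K.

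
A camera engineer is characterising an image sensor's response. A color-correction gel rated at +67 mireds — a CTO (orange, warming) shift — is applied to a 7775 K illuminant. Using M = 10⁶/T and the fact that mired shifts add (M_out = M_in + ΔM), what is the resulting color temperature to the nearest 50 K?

M_in = 10⁶/7775 = 128.62 mireds.
M_out = 128.62 + (+67) = 195.62 mireds.
T_out = 10⁶/195.62 = 5112.0 K → 5100 K.

5100 K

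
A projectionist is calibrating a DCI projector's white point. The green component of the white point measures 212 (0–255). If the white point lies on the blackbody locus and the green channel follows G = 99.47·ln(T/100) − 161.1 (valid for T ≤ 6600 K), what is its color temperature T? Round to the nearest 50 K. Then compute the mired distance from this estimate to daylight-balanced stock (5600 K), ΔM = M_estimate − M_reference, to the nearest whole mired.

+57 mireds

ln t = (212 + 161.1) / 99.47 = 3.7509.
t = e^3.7509 = 42.559.
T = 100·t = 4256 K → 4250 K to the nearest 50 K.
M_estimate = 10⁶/4250 = 235.29; M_reference = 10⁶/5600 = 178.57.
ΔM = 235.29 − 178.57 = 56.72 → +57 mireds.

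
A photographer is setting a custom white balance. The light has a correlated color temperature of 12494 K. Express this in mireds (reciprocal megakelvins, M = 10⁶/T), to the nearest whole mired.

M = 10⁶ / 12494 = 80.038 → 80 mireds.

80 mireds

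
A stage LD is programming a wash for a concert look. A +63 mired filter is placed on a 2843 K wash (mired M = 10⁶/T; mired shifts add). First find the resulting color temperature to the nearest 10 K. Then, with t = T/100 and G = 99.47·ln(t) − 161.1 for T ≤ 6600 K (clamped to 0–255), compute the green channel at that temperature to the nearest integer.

M_in = 10⁶/2843 = 351.74; M_out = 351.74 + (+63) = 414.74.
T_out = 10⁶/414.74 = 2411.1 K → 2410 K; t = 24.1.
G = 99.47·ln 24.1 − 161.1 = 99.47·3.1822 − 161.1 = 155.435.
Rounded: 155.

155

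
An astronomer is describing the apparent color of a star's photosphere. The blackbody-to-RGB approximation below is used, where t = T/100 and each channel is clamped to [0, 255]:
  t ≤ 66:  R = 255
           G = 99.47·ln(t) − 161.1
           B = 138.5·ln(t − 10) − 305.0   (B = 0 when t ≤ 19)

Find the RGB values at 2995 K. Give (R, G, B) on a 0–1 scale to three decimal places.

t = 2995/100 = 29.95; the t ≤ 66 branch applies.
R = 255 by definition for t ≤ 66.
G = 99.47·ln 29.95 − 161.1 = 99.47·3.3995 − 161.1 = 177.051.
B = 138.5·ln(29.95 − 10) − 305.0 = 138.5·ln 19.95 − 305.0 = 138.5·2.9932 − 305.0 = 109.562.
Dividing each by 255: (1.0000, 0.6943, 0.4297) → (1.000, 0.694, 0.430).

(1.000, 0.694, 0.430)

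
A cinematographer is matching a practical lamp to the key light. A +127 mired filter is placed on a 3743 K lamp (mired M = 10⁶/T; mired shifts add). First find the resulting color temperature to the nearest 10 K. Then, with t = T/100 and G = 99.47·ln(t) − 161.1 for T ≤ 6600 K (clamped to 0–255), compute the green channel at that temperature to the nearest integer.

M_in = 10⁶/3743 = 267.17; M_out = 267.17 + (+127) = 394.17.
T_out = 10⁶/394.17 = 2537.0 K → 2540 K; t = 25.4.
G = 99.47·ln 25.4 − 161.1 = 99.47·3.2347 − 161.1 = 160.661.
Rounded: 161.

161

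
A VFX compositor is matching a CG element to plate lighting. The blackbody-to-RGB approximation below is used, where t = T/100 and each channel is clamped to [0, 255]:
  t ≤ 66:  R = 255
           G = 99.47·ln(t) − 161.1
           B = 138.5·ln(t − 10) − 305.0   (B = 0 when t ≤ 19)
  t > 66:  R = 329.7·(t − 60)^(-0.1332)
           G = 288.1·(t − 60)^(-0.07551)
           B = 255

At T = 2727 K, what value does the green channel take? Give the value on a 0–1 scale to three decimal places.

t = 2727/100 = 27.27; the t ≤ 66 branch applies.
G = 99.47·ln 27.27 − 161.1 = 99.47·3.3058 − 161.1 = 167.727.
On a 0–1 scale: 167.727/255 = 0.6578 → 0.658.

0.658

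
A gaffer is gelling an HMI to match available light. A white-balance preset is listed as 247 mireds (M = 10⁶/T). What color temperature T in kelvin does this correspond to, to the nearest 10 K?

T = 10⁶ / 247 = 4048.58 K → 4050 K.

4050 K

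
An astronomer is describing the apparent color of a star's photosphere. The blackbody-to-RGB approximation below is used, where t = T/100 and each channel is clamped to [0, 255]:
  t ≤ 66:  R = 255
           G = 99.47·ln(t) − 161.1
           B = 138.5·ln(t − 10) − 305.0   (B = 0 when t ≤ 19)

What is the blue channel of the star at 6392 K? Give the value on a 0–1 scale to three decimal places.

t = 6392/100 = 63.92; the t ≤ 66 branch applies.
B = 138.5·ln(63.92 − 10) − 305.0 = 138.5·ln 53.92 − 305.0 = 138.5·3.9875 − 305.0 = 247.269.
On a 0–1 scale: 247.269/255 = 0.9697 → 0.970.

0.970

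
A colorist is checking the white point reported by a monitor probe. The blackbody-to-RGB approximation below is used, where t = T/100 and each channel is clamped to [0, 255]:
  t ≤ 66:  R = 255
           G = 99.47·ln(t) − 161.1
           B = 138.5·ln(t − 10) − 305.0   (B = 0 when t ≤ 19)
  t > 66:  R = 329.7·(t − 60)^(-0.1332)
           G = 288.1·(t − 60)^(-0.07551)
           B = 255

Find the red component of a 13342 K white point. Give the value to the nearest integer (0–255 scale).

t = 13342/100 = 133.42; the t > 66 branch applies.
R = 329.7·(133.42 − 60)^(-0.1332) = 329.7·73.42^(-0.1332) = 329.7·0.56425 = 186.034.
Rounded: 186.

186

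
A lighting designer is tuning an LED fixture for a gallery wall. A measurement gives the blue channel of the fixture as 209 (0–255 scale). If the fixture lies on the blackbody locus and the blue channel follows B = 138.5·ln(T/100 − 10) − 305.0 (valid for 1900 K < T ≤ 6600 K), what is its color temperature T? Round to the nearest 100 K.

5100 K

ln(t − 10) = (209 + 305.0) / 138.5 = 3.7112.
t − 10 = e^3.7112 = 40.903, so t = 50.903.
T = 100·t = 5090 K → 5100 K to the nearest 100 K.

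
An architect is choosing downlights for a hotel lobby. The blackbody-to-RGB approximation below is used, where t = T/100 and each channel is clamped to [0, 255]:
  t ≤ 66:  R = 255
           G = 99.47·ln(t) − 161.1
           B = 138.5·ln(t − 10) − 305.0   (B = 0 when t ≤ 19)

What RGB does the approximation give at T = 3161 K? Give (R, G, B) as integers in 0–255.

(255, 182, 121)

t = 3161/100 = 31.61; the t ≤ 66 branch applies.
R = 255 by definition for t ≤ 66.
G = 99.47·ln 31.61 − 161.1 = 99.47·3.4535 − 161.1 = 182.417.
B = 138.5·ln(31.61 − 10) − 305.0 = 138.5·ln 21.61 − 305.0 = 138.5·3.0732 − 305.0 = 120.632.
Rounded: (255, 182, 121).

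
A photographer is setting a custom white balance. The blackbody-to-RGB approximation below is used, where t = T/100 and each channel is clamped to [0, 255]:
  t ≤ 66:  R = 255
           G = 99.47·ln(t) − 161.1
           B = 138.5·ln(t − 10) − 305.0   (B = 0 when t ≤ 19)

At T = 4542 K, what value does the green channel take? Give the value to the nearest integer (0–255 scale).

t = 4542/100 = 45.42; the t ≤ 66 branch applies.
G = 99.47·ln 45.42 − 161.1 = 99.47·3.8160 − 161.1 = 218.473.
Rounded: 218.

218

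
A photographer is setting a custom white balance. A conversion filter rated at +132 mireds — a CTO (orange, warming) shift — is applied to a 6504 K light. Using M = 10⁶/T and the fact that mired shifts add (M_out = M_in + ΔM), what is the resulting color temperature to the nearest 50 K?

3500 K

M_in = 10⁶/6504 = 153.75 mireds.
M_out = 153.75 + (+132) = 285.75 mireds.
T_out = 10⁶/285.75 = 3499.5 K → 3500 K.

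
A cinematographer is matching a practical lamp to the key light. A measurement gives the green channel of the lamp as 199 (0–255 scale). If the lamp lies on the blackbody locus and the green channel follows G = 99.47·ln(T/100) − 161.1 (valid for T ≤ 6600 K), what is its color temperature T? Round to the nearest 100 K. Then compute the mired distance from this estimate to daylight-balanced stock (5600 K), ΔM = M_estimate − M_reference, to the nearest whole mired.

ln t = (199 + 161.1) / 99.47 = 3.6202.
t = e^3.6202 = 37.345.
T = 100·t = 3734 K → 3700 K to the nearest 100 K.
M_estimate = 10⁶/3700 = 270.27; M_reference = 10⁶/5600 = 178.57.
ΔM = 270.27 − 178.57 = 91.70 → +92 mireds.

+92 mireds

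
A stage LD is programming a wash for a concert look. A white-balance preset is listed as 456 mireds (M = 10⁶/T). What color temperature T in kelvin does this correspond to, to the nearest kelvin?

2193 K

T = 10⁶ / 456 = 2192.98 K → 2193 K.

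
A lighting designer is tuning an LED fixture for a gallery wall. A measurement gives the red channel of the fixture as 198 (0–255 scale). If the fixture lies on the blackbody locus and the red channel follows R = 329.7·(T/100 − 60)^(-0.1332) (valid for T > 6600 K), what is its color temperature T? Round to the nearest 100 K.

(t − 60)^(-0.1332) = 198/329.7 = 0.60055.
t − 60 = 0.60055^(1/-0.1332) = 0.60055^(-7.508) = 45.980, so t = 105.980.
T = 100·t = 10598 K → 10600 K to the nearest 100 K.

10600 K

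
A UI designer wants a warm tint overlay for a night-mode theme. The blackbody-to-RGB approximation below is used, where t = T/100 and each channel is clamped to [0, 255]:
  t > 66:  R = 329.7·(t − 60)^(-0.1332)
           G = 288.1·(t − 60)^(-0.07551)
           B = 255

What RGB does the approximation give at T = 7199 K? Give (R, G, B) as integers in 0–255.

t = 7199/100 = 71.99; the t > 66 branch applies.
R = 329.7·(71.99 − 60)^(-0.1332) = 329.7·11.99^(-0.1332) = 329.7·0.71829 = 236.821.
G = 288.1·(71.99 − 60)^(-0.07551) = 288.1·11.99^(-0.07551) = 288.1·0.82897 = 238.826.
B = 255 by definition for t > 66.
Rounded: (237, 239, 255).

(237, 239, 255)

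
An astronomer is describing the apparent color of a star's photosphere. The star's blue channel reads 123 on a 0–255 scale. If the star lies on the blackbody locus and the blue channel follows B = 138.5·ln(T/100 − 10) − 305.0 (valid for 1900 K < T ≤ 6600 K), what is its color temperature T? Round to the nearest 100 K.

3200 K

ln(t − 10) = (123 + 305.0) / 138.5 = 3.0903.
t − 10 = e^3.0903 = 21.983, so t = 31.983.
T = 100·t = 3198 K → 3200 K to the nearest 100 K.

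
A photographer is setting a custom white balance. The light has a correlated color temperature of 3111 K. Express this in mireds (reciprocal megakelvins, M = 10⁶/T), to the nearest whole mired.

M = 10⁶ / 3111 = 321.440 → 321 mireds.

321 mireds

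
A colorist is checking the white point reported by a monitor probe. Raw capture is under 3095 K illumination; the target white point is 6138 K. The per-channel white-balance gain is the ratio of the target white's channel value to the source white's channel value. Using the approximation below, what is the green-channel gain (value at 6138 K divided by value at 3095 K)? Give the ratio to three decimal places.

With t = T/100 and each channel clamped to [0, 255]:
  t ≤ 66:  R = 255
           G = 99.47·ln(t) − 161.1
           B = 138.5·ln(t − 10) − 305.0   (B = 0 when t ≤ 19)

At 3095 K (t = 30.95):
  G = 99.47·ln 30.95 − 161.1 = 99.47·3.4324 − 161.1 = 180.318.
At 6138 K (t = 61.38):
  G = 99.47·ln 61.38 − 161.1 = 99.47·4.1171 − 161.1 = 248.426.
Gain = 248.426 / 180.318 = 1.3777 → 1.378.

1.378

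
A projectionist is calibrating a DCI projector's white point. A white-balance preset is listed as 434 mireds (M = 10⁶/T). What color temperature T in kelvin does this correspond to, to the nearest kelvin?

2304 K

T = 10⁶ / 434 = 2304.15 K → 2304 K.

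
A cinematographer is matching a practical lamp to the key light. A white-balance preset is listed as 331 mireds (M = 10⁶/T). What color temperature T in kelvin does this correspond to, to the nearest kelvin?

3021 K

T = 10⁶ / 331 = 3021.15 K → 3021 K.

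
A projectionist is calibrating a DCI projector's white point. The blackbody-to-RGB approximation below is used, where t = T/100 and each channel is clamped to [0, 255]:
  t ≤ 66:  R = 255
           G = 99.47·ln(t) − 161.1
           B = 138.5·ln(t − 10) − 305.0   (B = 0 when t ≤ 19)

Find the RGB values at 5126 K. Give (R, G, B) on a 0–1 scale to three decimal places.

t = 5126/100 = 51.26; the t ≤ 66 branch applies.
R = 255 by definition for t ≤ 66.
G = 99.47·ln 51.26 − 161.1 = 99.47·3.9369 − 161.1 = 230.505.
B = 138.5·ln(51.26 − 10) − 305.0 = 138.5·ln 41.26 − 305.0 = 138.5·3.7199 − 305.0 = 210.205.
Dividing each by 255: (1.0000, 0.9039, 0.8243) → (1.000, 0.904, 0.824).

(1.000, 0.904, 0.824)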